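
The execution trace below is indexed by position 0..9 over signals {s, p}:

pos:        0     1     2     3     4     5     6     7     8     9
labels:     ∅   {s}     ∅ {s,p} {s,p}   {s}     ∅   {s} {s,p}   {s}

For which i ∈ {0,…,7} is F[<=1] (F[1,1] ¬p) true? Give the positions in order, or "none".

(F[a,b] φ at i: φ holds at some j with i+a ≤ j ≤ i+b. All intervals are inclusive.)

Evaluate at each i in [0,7]:
  i=0: ✓ (witness j=0)
  i=1: ✓ (witness j=1)
  i=2: ✗ (none in [2,3])
  i=3: ✓ (witness j=4)
  i=4: ✓ (witness j=4)
  i=5: ✓ (witness j=5)
  i=6: ✓ (witness j=6)
  i=7: ✓ (witness j=8)

0, 1, 3, 4, 5, 6, 7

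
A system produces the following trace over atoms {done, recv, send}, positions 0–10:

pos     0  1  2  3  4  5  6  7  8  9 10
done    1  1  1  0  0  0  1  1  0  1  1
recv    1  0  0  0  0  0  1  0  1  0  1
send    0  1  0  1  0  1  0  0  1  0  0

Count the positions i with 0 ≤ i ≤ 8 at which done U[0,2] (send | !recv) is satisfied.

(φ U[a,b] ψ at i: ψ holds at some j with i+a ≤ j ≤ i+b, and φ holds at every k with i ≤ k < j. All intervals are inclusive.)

9

Evaluate at each i in [0,8]:
  i=0: ✓ (rhs at j=1; lhs holds on [0,0])
  i=1: ✓ (rhs at j=1)
  i=2: ✓ (rhs at j=2)
  i=3: ✓ (rhs at j=3)
  i=4: ✓ (rhs at j=4)
  i=5: ✓ (rhs at j=5)
  i=6: ✓ (rhs at j=7; lhs holds on [6,6])
  i=7: ✓ (rhs at j=7)
  i=8: ✓ (rhs at j=8)
Positions where it holds: {0, 1, 2, 3, 4, 5, 6, 7, 8} → 9.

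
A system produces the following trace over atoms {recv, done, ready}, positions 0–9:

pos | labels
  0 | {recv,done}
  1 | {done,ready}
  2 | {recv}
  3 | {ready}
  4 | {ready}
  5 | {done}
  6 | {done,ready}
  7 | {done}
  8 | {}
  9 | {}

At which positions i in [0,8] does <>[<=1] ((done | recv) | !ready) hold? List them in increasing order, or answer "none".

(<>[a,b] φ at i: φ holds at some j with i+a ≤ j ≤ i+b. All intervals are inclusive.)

0, 1, 2, 4, 5, 6, 7, 8

Evaluate at each i in [0,8]:
  i=0: ✓ (witness j=0)
  i=1: ✓ (witness j=1)
  i=2: ✓ (witness j=2)
  i=3: ✗ (none in [3,4])
  i=4: ✓ (witness j=5)
  i=5: ✓ (witness j=5)
  i=6: ✓ (witness j=6)
  i=7: ✓ (witness j=7)
  i=8: ✓ (witness j=8)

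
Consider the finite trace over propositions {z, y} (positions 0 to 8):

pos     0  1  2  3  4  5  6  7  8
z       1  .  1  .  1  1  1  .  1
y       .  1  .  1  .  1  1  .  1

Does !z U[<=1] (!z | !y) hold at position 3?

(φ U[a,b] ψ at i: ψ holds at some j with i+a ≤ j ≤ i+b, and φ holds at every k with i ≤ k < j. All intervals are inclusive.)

Holds

Need some j in [3,4] with (!z | !y), and !z at every k in [3,j-1].
  j=3: (!z | !y) holds; no prefix to check → satisfied.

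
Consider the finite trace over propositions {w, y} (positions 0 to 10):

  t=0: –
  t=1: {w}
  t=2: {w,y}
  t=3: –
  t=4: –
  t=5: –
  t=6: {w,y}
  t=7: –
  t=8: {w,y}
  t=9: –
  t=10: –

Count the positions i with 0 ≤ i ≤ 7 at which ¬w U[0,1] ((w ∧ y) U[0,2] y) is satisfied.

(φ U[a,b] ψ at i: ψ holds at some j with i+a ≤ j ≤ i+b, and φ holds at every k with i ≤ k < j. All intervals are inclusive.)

4

Evaluate at each i in [0,7]:
  i=0: ✗ (no rhs in [0,1])
  i=1: ✗ (lhs fails at k=1 before rhs at j=2)
  i=2: ✓ (rhs at j=2)
  i=3: ✗ (no rhs in [3,4])
  i=4: ✗ (no rhs in [4,5])
  i=5: ✓ (rhs at j=6; lhs holds on [5,5])
  i=6: ✓ (rhs at j=6)
  i=7: ✓ (rhs at j=8; lhs holds on [7,7])
Positions where it holds: {2, 5, 6, 7} → 4.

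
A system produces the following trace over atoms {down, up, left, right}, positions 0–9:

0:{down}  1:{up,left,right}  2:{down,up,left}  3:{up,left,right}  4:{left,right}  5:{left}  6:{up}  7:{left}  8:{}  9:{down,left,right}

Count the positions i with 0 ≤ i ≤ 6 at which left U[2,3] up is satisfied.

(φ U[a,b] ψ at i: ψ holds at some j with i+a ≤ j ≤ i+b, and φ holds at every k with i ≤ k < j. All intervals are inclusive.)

Evaluate at each i in [0,6]:
  i=0: ✗ (lhs fails at k=0 before rhs at j=2)
  i=1: ✓ (rhs at j=3; lhs holds on [1,2])
  i=2: ✗ (no rhs in [4,5])
  i=3: ✓ (rhs at j=6; lhs holds on [3,5])
  i=4: ✓ (rhs at j=6; lhs holds on [4,5])
  i=5: ✗ (no rhs in [7,8])
  i=6: ✗ (no rhs in [8,9])
Positions where it holds: {1, 3, 4} → 3.

3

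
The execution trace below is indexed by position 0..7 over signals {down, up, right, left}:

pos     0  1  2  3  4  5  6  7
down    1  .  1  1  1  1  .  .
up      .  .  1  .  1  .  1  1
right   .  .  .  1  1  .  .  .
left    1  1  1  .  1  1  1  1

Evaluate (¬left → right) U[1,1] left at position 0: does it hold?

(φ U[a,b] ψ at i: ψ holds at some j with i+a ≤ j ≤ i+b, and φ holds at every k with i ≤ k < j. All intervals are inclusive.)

Yes

Need some j in [1,1] with left, and (¬left → right) at every k in [0,j-1].
  j=1: left holds; (¬left → right) holds at every k in [0,0] → satisfied.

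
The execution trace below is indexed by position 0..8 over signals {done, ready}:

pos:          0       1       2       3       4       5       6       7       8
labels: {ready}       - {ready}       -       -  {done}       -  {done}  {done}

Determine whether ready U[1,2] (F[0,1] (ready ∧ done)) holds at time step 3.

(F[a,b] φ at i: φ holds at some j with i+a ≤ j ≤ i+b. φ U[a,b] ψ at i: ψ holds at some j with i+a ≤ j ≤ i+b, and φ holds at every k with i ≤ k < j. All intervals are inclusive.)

Does not hold

Need some j in [4,5] with F[0,1] (ready ∧ done), and ready at every k in [3,j-1].
  j=4: F[0,1] (ready ∧ done) — fails (none in [4,5]).
  j=5: F[0,1] (ready ∧ done) — fails (none in [5,6]).
No j in the window works → until fails.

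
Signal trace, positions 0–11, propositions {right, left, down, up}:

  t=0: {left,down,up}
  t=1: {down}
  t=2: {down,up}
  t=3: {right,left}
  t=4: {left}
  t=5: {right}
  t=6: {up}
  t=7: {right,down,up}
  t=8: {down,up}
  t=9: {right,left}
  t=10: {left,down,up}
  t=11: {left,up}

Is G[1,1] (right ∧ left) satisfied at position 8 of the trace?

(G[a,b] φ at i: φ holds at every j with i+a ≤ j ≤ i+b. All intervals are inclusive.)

True

Check (right ∧ left) at every j in [9,9]:
  j=9: true
All positions satisfy it → formula holds.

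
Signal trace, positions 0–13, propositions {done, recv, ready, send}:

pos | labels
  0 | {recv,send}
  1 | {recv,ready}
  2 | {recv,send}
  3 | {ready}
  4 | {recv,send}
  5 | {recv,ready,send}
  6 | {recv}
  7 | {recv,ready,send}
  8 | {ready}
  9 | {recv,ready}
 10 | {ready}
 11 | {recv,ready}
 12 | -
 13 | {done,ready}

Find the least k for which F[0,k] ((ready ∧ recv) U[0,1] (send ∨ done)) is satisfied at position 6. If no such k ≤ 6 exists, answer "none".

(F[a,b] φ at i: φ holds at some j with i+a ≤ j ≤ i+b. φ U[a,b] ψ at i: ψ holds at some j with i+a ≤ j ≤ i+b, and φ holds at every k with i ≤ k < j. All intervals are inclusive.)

Scan j = 6,7,… for ((ready ∧ recv) U[0,1] (send ∨ done)):
  j=6: fails
  j=7: holds
First hit at j=7, so smallest k = 7-6 = 1.

1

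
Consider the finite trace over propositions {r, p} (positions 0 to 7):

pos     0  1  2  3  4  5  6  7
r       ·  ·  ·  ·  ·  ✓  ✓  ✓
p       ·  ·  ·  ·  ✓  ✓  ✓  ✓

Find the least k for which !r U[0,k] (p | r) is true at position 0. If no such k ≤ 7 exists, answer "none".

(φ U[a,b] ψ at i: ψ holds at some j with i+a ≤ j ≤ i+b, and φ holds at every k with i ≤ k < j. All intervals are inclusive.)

Need earliest j ≥ 0 with (p | r), and !r at every k in [0,j-1].
  j=0: rhs fails.
  j=1: rhs fails.
  j=2: rhs fails.
  j=3: rhs fails.
  j=4: rhs holds; lhs holds on [0,3]. k = 4.

4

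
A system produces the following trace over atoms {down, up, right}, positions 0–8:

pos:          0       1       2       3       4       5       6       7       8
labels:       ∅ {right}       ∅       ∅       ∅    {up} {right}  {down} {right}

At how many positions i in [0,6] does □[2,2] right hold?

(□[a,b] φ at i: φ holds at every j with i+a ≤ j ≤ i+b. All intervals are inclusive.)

2

Evaluate at each i in [0,6]:
  i=0: ✗ (fails at j=2)
  i=1: ✗ (fails at j=3)
  i=2: ✗ (fails at j=4)
  i=3: ✗ (fails at j=5)
  i=4: ✓ (all of [6,6])
  i=5: ✗ (fails at j=7)
  i=6: ✓ (all of [8,8])
Positions where it holds: {4, 6} → 2.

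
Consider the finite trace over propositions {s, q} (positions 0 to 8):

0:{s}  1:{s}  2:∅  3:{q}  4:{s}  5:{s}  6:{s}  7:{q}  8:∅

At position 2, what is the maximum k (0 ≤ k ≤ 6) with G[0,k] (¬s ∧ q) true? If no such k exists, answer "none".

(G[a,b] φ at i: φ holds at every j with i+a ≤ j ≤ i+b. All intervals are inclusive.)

none

(¬s ∧ q) must hold from j=2 onward; find where it first fails.
  j=2: fails → no k works.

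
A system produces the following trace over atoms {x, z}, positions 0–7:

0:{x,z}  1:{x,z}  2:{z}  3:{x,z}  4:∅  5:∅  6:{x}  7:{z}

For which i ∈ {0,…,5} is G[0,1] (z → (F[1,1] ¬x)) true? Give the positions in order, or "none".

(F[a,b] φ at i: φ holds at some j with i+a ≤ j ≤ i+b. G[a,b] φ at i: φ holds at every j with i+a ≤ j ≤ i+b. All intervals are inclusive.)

Evaluate at each i in [0,5]:
  i=0: ✗ (fails at j=0)
  i=1: ✗ (fails at j=2)
  i=2: ✗ (fails at j=2)
  i=3: ✓ (all of [3,4])
  i=4: ✓ (all of [4,5])
  i=5: ✓ (all of [5,6])

3, 4, 5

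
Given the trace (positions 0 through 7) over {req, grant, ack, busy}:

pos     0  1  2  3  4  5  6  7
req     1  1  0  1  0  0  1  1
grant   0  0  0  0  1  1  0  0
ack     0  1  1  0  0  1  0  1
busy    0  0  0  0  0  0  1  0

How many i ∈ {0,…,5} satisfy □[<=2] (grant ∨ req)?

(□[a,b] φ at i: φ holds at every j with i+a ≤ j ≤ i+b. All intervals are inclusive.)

Evaluate at each i in [0,5]:
  i=0: ✗ (fails at j=2)
  i=1: ✗ (fails at j=2)
  i=2: ✗ (fails at j=2)
  i=3: ✓ (all of [3,5])
  i=4: ✓ (all of [4,6])
  i=5: ✓ (all of [5,7])
Positions where it holds: {3, 4, 5} → 3.

3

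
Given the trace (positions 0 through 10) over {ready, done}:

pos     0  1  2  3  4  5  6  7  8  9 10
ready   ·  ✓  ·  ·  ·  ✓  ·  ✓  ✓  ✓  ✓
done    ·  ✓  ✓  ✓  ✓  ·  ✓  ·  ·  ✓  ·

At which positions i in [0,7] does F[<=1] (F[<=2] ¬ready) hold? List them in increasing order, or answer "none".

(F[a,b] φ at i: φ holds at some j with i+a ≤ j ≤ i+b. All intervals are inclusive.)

Evaluate at each i in [0,7]:
  i=0: ✓ (witness j=0)
  i=1: ✓ (witness j=1)
  i=2: ✓ (witness j=2)
  i=3: ✓ (witness j=3)
  i=4: ✓ (witness j=4)
  i=5: ✓ (witness j=5)
  i=6: ✓ (witness j=6)
  i=7: ✗ (none in [7,8])

0, 1, 2, 3, 4, 5, 6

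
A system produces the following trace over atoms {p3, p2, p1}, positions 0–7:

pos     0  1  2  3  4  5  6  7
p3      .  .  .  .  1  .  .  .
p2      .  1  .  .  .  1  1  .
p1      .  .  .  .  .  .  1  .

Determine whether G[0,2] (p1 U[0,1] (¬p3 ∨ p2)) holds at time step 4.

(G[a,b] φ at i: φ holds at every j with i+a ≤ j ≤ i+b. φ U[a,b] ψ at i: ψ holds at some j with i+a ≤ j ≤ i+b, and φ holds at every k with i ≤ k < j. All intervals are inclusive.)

Check (p1 U[0,1] (¬p3 ∨ p2)) at every j in [4,6]:
  j=4: fails
  j=5: holds
  j=6: holds
Fails at j=4 → formula fails.

Does not hold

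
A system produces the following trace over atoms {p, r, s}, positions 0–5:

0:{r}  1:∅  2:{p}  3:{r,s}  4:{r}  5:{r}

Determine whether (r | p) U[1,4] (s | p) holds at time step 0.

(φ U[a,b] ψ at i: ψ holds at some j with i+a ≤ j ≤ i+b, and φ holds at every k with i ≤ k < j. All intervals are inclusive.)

No

Need some j in [1,4] with (s | p), and (r | p) at every k in [0,j-1].
  j=1: (s | p) false.
  j=2: (s | p) holds, but (r | p) fails at k=1 → not this j.
  j=3: (s | p) holds, but (r | p) fails at k=1 → not this j.
  j=4: (s | p) false.
No j in the window works → until fails.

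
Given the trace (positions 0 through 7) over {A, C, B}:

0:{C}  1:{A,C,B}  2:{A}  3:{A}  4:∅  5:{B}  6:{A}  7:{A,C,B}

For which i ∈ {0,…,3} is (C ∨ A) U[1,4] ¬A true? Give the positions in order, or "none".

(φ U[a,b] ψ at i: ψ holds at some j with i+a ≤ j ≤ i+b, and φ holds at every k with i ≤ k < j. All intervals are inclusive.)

0, 1, 2, 3

Evaluate at each i in [0,3]:
  i=0: ✓ (rhs at j=4; lhs holds on [0,3])
  i=1: ✓ (rhs at j=4; lhs holds on [1,3])
  i=2: ✓ (rhs at j=4; lhs holds on [2,3])
  i=3: ✓ (rhs at j=4; lhs holds on [3,3])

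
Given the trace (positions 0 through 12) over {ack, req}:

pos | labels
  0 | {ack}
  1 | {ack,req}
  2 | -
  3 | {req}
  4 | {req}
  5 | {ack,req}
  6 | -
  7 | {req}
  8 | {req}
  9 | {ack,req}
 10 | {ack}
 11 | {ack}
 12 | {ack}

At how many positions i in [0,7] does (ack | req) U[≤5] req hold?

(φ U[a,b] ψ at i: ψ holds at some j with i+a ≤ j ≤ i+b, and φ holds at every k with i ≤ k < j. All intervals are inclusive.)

6

Evaluate at each i in [0,7]:
  i=0: ✓ (rhs at j=1; lhs holds on [0,0])
  i=1: ✓ (rhs at j=1)
  i=2: ✗ (lhs fails at k=2 before rhs at j=3)
  i=3: ✓ (rhs at j=3)
  i=4: ✓ (rhs at j=4)
  i=5: ✓ (rhs at j=5)
  i=6: ✗ (lhs fails at k=6 before rhs at j=7)
  i=7: ✓ (rhs at j=7)
Positions where it holds: {0, 1, 3, 4, 5, 7} → 6.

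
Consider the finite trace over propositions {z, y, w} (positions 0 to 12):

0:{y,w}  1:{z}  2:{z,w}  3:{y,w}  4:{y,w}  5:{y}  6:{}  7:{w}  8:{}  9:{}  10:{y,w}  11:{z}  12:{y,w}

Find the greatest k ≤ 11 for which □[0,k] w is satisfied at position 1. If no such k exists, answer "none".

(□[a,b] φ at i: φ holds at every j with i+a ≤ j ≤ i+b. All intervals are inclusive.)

none

w must hold from j=1 onward; find where it first fails.
  j=1: fails → no k works.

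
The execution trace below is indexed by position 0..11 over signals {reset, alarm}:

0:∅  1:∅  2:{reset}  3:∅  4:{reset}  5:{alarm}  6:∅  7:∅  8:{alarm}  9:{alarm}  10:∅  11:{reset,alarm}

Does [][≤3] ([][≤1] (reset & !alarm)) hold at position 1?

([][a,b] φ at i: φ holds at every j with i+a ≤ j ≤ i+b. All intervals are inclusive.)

No

Check [][≤1] (reset & !alarm) at every j in [1,4]:
  j=1: fails at 1
  j=2: fails at 3
  j=3: fails at 3
  j=4: fails at 5
Fails at j=1 → formula fails.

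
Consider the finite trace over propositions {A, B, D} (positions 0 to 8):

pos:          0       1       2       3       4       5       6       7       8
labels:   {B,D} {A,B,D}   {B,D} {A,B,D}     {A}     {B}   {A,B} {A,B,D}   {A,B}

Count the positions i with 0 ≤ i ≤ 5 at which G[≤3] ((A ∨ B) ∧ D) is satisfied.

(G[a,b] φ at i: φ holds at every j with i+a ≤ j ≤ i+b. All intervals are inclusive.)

Evaluate at each i in [0,5]:
  i=0: ✓ (all of [0,3])
  i=1: ✗ (fails at j=4)
  i=2: ✗ (fails at j=4)
  i=3: ✗ (fails at j=4)
  i=4: ✗ (fails at j=4)
  i=5: ✗ (fails at j=5)
Positions where it holds: {0} → 1.

1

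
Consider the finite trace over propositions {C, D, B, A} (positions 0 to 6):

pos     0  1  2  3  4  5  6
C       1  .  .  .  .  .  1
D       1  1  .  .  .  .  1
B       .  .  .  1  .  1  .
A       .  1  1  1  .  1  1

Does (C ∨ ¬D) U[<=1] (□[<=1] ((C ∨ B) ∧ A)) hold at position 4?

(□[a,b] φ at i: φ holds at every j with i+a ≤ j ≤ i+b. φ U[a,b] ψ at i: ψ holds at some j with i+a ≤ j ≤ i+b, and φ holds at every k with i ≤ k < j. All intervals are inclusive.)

True

Need some j in [4,5] with □[<=1] ((C ∨ B) ∧ A), and (C ∨ ¬D) at every k in [4,j-1].
  j=4: □[<=1] ((C ∨ B) ∧ A) — fails at 4.
  j=5: □[<=1] ((C ∨ B) ∧ A) holds; (C ∨ ¬D) holds at every k in [4,4] → satisfied.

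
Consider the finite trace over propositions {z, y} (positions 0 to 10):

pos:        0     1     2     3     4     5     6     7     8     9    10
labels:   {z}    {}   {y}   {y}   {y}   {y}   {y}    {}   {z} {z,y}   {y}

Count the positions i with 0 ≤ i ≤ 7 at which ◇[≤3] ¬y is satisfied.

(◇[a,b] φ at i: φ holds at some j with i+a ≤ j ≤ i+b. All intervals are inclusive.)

Evaluate at each i in [0,7]:
  i=0: ✓ (witness j=0)
  i=1: ✓ (witness j=1)
  i=2: ✗ (none in [2,5])
  i=3: ✗ (none in [3,6])
  i=4: ✓ (witness j=7)
  i=5: ✓ (witness j=7)
  i=6: ✓ (witness j=7)
  i=7: ✓ (witness j=7)
Positions where it holds: {0, 1, 4, 5, 6, 7} → 6.

6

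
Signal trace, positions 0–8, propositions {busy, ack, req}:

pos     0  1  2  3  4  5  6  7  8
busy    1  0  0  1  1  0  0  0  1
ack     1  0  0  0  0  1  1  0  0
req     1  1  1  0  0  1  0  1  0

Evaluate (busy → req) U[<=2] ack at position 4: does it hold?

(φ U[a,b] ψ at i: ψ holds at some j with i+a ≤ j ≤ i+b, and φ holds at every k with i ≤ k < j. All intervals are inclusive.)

Need some j in [4,6] with ack, and (busy → req) at every k in [4,j-1].
  j=4: ack false.
  j=5: ack holds, but (busy → req) fails at k=4 → not this j.
  j=6: ack holds, but (busy → req) fails at k=4 → not this j.
No j in the window works → until fails.

Does not hold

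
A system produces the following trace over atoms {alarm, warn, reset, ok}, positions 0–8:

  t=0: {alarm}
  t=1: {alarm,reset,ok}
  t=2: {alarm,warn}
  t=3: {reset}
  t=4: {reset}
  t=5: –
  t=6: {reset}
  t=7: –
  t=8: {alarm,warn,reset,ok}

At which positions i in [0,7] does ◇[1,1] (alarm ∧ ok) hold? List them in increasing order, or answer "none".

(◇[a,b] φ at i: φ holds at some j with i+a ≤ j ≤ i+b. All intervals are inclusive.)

Evaluate at each i in [0,7]:
  i=0: ✓ (witness j=1)
  i=1: ✗ (none in [2,2])
  i=2: ✗ (none in [3,3])
  i=3: ✗ (none in [4,4])
  i=4: ✗ (none in [5,5])
  i=5: ✗ (none in [6,6])
  i=6: ✗ (none in [7,7])
  i=7: ✓ (witness j=8)

0, 7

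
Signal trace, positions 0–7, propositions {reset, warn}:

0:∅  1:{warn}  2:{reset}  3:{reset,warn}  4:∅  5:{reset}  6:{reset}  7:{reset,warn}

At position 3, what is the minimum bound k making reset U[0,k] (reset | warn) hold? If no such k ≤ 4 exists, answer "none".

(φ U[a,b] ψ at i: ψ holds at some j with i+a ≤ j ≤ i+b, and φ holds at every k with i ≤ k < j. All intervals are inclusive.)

Need earliest j ≥ 3 with (reset | warn), and reset at every k in [3,j-1].
  j=3: rhs holds (empty prefix). k = 0.

0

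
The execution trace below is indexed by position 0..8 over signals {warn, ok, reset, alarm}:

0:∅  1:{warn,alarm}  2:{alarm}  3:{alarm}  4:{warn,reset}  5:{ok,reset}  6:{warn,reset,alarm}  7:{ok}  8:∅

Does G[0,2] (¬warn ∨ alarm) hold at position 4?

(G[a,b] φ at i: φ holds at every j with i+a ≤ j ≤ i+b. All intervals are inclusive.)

Check (¬warn ∨ alarm) at every j in [4,6]:
  j=4: false
  j=5: true
  j=6: true
Fails at j=4 → formula fails.

Does not hold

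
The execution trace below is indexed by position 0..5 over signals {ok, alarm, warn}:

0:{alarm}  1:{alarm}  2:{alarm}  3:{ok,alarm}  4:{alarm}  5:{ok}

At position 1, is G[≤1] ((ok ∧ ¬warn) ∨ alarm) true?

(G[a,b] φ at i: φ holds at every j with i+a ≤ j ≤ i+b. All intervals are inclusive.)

Check ((ok ∧ ¬warn) ∨ alarm) at every j in [1,2]:
  j=1: true
  j=2: true
All positions satisfy it → formula holds.

True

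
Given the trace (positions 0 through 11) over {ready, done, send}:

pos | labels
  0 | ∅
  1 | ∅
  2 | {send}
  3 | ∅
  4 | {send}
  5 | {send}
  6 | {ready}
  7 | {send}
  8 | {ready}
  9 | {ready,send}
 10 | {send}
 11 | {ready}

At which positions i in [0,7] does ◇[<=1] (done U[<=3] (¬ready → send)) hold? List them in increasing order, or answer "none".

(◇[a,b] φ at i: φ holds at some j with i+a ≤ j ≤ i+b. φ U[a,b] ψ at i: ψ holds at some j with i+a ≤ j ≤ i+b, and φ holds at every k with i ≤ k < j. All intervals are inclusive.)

Evaluate at each i in [0,7]:
  i=0: ✗ (none in [0,1])
  i=1: ✓ (witness j=2)
  i=2: ✓ (witness j=2)
  i=3: ✓ (witness j=4)
  i=4: ✓ (witness j=4)
  i=5: ✓ (witness j=5)
  i=6: ✓ (witness j=6)
  i=7: ✓ (witness j=7)

1, 2, 3, 4, 5, 6, 7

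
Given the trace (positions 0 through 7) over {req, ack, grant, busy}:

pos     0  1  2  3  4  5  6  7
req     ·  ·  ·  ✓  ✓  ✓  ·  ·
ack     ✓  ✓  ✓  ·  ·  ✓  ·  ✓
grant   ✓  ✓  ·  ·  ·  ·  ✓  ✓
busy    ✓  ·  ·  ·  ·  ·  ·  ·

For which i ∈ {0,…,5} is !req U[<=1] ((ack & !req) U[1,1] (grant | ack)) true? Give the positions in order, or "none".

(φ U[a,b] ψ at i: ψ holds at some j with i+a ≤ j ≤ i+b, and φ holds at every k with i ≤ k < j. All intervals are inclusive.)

0, 1

Evaluate at each i in [0,5]:
  i=0: ✓ (rhs at j=0)
  i=1: ✓ (rhs at j=1)
  i=2: ✗ (no rhs in [2,3])
  i=3: ✗ (no rhs in [3,4])
  i=4: ✗ (no rhs in [4,5])
  i=5: ✗ (no rhs in [5,6])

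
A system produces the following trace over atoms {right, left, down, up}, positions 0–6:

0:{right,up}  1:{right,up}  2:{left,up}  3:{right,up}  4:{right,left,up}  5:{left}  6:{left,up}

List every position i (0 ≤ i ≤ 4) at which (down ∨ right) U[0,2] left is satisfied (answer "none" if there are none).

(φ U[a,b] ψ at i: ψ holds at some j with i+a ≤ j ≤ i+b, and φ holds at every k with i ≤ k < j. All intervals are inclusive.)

0, 1, 2, 3, 4

Evaluate at each i in [0,4]:
  i=0: ✓ (rhs at j=2; lhs holds on [0,1])
  i=1: ✓ (rhs at j=2; lhs holds on [1,1])
  i=2: ✓ (rhs at j=2)
  i=3: ✓ (rhs at j=4; lhs holds on [3,3])
  i=4: ✓ (rhs at j=4)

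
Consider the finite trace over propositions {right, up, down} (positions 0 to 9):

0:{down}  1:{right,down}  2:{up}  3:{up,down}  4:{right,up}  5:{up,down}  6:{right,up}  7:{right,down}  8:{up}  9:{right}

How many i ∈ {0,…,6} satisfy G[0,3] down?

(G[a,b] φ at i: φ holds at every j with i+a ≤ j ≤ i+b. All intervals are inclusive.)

0

Evaluate at each i in [0,6]:
  i=0: ✗ (fails at j=2)
  i=1: ✗ (fails at j=2)
  i=2: ✗ (fails at j=2)
  i=3: ✗ (fails at j=4)
  i=4: ✗ (fails at j=4)
  i=5: ✗ (fails at j=6)
  i=6: ✗ (fails at j=6)
Positions where it holds: {} → 0.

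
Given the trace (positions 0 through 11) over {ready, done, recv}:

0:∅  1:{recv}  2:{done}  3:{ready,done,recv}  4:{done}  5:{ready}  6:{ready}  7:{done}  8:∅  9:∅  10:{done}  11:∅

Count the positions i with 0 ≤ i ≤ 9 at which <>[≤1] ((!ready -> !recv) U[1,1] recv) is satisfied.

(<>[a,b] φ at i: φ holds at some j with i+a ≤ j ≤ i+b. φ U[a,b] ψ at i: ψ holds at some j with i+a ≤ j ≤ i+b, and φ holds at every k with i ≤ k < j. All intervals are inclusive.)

3

Evaluate at each i in [0,9]:
  i=0: ✓ (witness j=0)
  i=1: ✓ (witness j=2)
  i=2: ✓ (witness j=2)
  i=3: ✗ (none in [3,4])
  i=4: ✗ (none in [4,5])
  i=5: ✗ (none in [5,6])
  i=6: ✗ (none in [6,7])
  i=7: ✗ (none in [7,8])
  i=8: ✗ (none in [8,9])
  i=9: ✗ (none in [9,10])
Positions where it holds: {0, 1, 2} → 3.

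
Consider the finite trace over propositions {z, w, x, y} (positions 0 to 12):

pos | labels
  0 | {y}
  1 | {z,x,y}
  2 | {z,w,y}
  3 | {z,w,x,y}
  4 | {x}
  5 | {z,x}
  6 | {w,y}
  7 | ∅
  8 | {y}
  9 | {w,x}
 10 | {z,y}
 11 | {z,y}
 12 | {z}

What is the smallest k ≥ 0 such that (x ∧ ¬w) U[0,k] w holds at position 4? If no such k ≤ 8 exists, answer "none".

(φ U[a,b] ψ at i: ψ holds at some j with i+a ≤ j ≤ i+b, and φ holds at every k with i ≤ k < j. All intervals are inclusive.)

Need earliest j ≥ 4 with w, and (x ∧ ¬w) at every k in [4,j-1].
  j=4: rhs fails.
  j=5: rhs fails.
  j=6: rhs holds; lhs holds on [4,5]. k = 2.

2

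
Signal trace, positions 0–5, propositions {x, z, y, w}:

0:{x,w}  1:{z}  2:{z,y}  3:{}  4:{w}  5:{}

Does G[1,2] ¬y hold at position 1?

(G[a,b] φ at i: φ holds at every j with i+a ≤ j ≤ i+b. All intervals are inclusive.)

Does not hold

Check ¬y at every j in [2,3]:
  j=2: false
  j=3: true
Fails at j=2 → formula fails.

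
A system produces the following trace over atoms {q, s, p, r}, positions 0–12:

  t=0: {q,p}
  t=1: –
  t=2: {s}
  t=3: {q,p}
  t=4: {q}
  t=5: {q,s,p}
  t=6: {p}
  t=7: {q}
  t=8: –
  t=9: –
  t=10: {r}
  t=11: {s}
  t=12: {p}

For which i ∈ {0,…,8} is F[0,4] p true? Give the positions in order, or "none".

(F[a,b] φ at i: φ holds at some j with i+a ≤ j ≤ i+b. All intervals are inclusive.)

0, 1, 2, 3, 4, 5, 6, 8

Evaluate at each i in [0,8]:
  i=0: ✓ (witness j=0)
  i=1: ✓ (witness j=3)
  i=2: ✓ (witness j=3)
  i=3: ✓ (witness j=3)
  i=4: ✓ (witness j=5)
  i=5: ✓ (witness j=5)
  i=6: ✓ (witness j=6)
  i=7: ✗ (none in [7,11])
  i=8: ✓ (witness j=12)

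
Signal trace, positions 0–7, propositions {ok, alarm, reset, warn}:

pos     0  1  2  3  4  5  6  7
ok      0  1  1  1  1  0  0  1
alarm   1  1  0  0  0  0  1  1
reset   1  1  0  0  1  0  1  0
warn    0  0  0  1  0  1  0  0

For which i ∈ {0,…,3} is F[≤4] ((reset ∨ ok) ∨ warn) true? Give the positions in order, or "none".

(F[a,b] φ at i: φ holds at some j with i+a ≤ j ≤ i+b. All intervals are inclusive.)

Evaluate at each i in [0,3]:
  i=0: ✓ (witness j=0)
  i=1: ✓ (witness j=1)
  i=2: ✓ (witness j=2)
  i=3: ✓ (witness j=3)

0, 1, 2, 3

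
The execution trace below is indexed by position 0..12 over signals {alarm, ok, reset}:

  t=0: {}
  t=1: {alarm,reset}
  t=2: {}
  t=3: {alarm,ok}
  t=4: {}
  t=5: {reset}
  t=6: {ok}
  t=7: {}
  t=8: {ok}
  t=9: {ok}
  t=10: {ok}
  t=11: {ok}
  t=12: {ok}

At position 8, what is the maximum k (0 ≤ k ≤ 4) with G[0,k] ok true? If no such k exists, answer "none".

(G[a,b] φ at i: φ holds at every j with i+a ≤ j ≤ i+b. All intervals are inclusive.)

4

ok must hold from j=8 onward; find where it first fails.
  j=8: holds
  j=9: holds
  j=10: holds
  j=11: holds
  j=12: holds
Holds through j=12; largest k = 4.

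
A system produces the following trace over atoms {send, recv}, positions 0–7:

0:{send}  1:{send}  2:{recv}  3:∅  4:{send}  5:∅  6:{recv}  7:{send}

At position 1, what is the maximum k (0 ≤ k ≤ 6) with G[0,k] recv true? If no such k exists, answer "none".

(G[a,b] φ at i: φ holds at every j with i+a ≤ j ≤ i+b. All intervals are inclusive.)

none

recv must hold from j=1 onward; find where it first fails.
  j=1: fails → no k works.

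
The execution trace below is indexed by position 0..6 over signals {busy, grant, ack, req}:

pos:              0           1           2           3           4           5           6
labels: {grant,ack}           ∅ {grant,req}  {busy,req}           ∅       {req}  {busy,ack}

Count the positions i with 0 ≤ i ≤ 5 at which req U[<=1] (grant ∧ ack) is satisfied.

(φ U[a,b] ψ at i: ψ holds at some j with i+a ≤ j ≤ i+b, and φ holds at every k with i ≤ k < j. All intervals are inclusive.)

1

Evaluate at each i in [0,5]:
  i=0: ✓ (rhs at j=0)
  i=1: ✗ (no rhs in [1,2])
  i=2: ✗ (no rhs in [2,3])
  i=3: ✗ (no rhs in [3,4])
  i=4: ✗ (no rhs in [4,5])
  i=5: ✗ (no rhs in [5,6])
Positions where it holds: {0} → 1.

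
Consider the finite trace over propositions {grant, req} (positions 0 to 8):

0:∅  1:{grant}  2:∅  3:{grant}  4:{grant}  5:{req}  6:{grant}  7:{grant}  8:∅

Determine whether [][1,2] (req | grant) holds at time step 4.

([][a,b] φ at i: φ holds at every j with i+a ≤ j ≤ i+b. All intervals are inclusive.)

Check (req | grant) at every j in [5,6]:
  j=5: true
  j=6: true
All positions satisfy it → formula holds.

True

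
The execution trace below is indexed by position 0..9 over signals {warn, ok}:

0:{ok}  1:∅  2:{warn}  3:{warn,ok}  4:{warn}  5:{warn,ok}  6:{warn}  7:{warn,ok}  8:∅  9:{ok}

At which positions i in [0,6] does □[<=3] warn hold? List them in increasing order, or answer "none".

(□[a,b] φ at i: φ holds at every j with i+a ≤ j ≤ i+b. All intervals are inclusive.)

Evaluate at each i in [0,6]:
  i=0: ✗ (fails at j=0)
  i=1: ✗ (fails at j=1)
  i=2: ✓ (all of [2,5])
  i=3: ✓ (all of [3,6])
  i=4: ✓ (all of [4,7])
  i=5: ✗ (fails at j=8)
  i=6: ✗ (fails at j=8)

2, 3, 4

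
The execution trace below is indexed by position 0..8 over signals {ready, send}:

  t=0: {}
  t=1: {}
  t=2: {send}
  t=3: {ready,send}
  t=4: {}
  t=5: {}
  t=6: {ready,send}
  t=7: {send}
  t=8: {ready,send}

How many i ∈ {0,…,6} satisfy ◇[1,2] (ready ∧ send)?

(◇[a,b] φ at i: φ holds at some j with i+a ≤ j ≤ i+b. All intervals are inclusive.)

Evaluate at each i in [0,6]:
  i=0: ✗ (none in [1,2])
  i=1: ✓ (witness j=3)
  i=2: ✓ (witness j=3)
  i=3: ✗ (none in [4,5])
  i=4: ✓ (witness j=6)
  i=5: ✓ (witness j=6)
  i=6: ✓ (witness j=8)
Positions where it holds: {1, 2, 4, 5, 6} → 5.

5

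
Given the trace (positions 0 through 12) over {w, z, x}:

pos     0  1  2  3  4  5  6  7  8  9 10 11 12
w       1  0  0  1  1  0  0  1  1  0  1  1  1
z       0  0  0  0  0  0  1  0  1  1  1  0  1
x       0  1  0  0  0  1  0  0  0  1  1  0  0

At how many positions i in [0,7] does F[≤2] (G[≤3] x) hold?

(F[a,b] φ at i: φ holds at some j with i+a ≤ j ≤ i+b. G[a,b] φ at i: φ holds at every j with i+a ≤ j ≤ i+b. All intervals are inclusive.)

Evaluate at each i in [0,7]:
  i=0: ✗ (none in [0,2])
  i=1: ✗ (none in [1,3])
  i=2: ✗ (none in [2,4])
  i=3: ✗ (none in [3,5])
  i=4: ✗ (none in [4,6])
  i=5: ✗ (none in [5,7])
  i=6: ✗ (none in [6,8])
  i=7: ✗ (none in [7,9])
Positions where it holds: {} → 0.

0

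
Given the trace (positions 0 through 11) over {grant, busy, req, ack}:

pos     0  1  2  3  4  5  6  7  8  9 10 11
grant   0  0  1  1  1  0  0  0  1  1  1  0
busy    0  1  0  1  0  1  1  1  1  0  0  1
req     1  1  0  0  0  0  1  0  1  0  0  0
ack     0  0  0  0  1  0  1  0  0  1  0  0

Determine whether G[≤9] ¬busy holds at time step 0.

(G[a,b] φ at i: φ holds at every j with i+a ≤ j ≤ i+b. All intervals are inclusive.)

No

Check ¬busy at every j in [0,9]:
  j=0: true
  j=1: false
  j=2: true
  j=3: false
  j=4: true
  j=5: false
  j=6: false
  j=7: false
  j=8: false
  j=9: true
Fails at j=1 → formula fails.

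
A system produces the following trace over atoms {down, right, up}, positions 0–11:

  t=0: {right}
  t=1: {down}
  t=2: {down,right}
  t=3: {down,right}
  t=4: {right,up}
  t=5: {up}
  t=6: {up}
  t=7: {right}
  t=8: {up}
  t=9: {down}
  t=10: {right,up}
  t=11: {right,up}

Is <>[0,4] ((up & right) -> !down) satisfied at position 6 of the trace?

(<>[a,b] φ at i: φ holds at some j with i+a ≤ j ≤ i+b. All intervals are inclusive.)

Check ((up & right) -> !down) at each j in [6,10]:
  j=6: true
  j=7: true
  j=8: true
  j=9: true
  j=10: true
Found at j=6 → formula holds.

Yes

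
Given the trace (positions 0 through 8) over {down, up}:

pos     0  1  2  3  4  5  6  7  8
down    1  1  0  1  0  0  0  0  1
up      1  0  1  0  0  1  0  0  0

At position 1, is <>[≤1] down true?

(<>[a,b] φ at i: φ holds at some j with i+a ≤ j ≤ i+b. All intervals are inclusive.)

Check down at each j in [1,2]:
  j=1: true
  j=2: false
Found at j=1 → formula holds.

True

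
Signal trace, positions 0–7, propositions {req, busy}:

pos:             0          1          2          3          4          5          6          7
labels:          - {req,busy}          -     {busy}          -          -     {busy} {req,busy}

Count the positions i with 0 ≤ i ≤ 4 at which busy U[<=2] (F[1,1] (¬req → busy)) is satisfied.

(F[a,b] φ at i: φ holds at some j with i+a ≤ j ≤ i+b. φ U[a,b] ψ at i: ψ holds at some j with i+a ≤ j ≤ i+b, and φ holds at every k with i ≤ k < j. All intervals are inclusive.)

3

Evaluate at each i in [0,4]:
  i=0: ✓ (rhs at j=0)
  i=1: ✓ (rhs at j=2; lhs holds on [1,1])
  i=2: ✓ (rhs at j=2)
  i=3: ✗ (lhs fails at k=4 before rhs at j=5)
  i=4: ✗ (lhs fails at k=4 before rhs at j=5)
Positions where it holds: {0, 1, 2} → 3.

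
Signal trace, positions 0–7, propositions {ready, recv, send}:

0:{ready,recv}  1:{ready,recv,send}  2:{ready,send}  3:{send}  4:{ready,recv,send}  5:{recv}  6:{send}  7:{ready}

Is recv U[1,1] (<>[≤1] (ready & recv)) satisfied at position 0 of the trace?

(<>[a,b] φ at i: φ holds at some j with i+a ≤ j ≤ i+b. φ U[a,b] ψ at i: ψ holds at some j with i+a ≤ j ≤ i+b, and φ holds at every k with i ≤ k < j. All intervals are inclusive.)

Yes

Need some j in [1,1] with <>[≤1] (ready & recv), and recv at every k in [0,j-1].
  j=1: <>[≤1] (ready & recv) holds; recv holds at every k in [0,0] → satisfied.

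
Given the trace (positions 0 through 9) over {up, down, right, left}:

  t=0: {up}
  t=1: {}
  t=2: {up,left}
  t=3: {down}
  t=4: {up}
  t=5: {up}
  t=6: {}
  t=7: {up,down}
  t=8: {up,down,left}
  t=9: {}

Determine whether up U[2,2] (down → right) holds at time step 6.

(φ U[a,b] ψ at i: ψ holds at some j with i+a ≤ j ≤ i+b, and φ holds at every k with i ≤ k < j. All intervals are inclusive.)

Need some j in [8,8] with (down → right), and up at every k in [6,j-1].
  j=8: (down → right) false.
No j in the window works → until fails.

Does not hold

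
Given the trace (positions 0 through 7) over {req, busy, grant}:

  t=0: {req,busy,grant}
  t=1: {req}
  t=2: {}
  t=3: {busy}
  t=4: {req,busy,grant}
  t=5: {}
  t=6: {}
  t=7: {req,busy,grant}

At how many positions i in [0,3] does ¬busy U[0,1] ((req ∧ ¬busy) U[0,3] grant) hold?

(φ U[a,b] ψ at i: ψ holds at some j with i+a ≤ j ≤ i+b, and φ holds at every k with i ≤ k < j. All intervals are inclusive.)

1

Evaluate at each i in [0,3]:
  i=0: ✓ (rhs at j=0)
  i=1: ✗ (no rhs in [1,2])
  i=2: ✗ (no rhs in [2,3])
  i=3: ✗ (lhs fails at k=3 before rhs at j=4)
Positions where it holds: {0} → 1.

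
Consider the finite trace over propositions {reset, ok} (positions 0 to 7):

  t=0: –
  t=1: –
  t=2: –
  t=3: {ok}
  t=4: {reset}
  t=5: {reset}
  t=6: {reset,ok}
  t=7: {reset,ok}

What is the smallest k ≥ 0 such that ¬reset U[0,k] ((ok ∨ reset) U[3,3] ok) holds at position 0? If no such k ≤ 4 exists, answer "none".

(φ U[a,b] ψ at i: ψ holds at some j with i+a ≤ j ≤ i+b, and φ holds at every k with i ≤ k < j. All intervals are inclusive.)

3

Need earliest j ≥ 0 with ((ok ∨ reset) U[3,3] ok), and ¬reset at every k in [0,j-1].
  j=0: rhs fails.
  j=1: rhs fails.
  j=2: rhs fails.
  j=3: rhs holds; lhs holds on [0,2]. k = 3.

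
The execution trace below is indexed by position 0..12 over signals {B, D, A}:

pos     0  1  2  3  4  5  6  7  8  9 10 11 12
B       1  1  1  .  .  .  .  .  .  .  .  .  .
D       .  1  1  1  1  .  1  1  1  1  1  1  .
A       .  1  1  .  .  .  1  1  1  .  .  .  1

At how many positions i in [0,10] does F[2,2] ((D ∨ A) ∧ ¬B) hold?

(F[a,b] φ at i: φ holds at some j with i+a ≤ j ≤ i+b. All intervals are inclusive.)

Evaluate at each i in [0,10]:
  i=0: ✗ (none in [2,2])
  i=1: ✓ (witness j=3)
  i=2: ✓ (witness j=4)
  i=3: ✗ (none in [5,5])
  i=4: ✓ (witness j=6)
  i=5: ✓ (witness j=7)
  i=6: ✓ (witness j=8)
  i=7: ✓ (witness j=9)
  i=8: ✓ (witness j=10)
  i=9: ✓ (witness j=11)
  i=10: ✓ (witness j=12)
Positions where it holds: {1, 2, 4, 5, 6, 7, 8, 9, 10} → 9.

9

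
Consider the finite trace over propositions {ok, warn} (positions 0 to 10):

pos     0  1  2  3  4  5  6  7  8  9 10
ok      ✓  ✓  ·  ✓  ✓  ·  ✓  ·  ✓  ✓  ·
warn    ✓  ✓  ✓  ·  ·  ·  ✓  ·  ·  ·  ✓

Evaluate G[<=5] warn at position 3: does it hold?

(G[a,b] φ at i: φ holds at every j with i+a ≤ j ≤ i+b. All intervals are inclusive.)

False

Check warn at every j in [3,8]:
  j=3: false
  j=4: false
  j=5: false
  j=6: true
  j=7: false
  j=8: false
Fails at j=3 → formula fails.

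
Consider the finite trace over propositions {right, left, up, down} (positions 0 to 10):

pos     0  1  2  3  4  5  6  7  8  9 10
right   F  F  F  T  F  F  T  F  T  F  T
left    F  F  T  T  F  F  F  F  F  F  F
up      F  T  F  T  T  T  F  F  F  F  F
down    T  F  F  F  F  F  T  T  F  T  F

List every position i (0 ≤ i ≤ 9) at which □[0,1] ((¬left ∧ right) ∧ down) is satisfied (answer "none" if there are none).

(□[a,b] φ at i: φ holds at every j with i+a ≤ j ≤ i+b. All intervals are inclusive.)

Evaluate at each i in [0,9]:
  i=0: ✗ (fails at j=0)
  i=1: ✗ (fails at j=1)
  i=2: ✗ (fails at j=2)
  i=3: ✗ (fails at j=3)
  i=4: ✗ (fails at j=4)
  i=5: ✗ (fails at j=5)
  i=6: ✗ (fails at j=7)
  i=7: ✗ (fails at j=7)
  i=8: ✗ (fails at j=8)
  i=9: ✗ (fails at j=9)

none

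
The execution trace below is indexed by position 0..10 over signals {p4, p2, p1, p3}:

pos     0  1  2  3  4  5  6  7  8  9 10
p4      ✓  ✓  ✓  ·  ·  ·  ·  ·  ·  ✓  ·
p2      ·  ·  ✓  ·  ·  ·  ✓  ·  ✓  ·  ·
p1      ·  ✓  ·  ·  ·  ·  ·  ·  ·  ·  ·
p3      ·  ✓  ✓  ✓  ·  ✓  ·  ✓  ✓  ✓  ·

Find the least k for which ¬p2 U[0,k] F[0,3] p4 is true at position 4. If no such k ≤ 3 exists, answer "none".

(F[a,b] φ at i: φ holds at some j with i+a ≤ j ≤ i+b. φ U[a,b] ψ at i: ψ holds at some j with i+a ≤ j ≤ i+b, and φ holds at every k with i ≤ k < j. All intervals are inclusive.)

Need earliest j ≥ 4 with F[0,3] p4, and ¬p2 at every k in [4,j-1].
  j=4: rhs fails.
  j=5: rhs fails.
  j=6: rhs holds; lhs holds on [4,5]. k = 2.

2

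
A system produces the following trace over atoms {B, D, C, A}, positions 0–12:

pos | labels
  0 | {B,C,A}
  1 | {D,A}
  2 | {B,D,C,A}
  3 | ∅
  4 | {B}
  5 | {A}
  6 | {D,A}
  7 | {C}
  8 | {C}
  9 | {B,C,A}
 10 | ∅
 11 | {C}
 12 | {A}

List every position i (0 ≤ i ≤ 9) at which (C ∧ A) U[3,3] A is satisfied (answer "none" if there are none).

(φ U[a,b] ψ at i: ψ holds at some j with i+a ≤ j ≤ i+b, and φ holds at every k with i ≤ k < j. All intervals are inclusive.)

none

Evaluate at each i in [0,9]:
  i=0: ✗ (no rhs in [3,3])
  i=1: ✗ (no rhs in [4,4])
  i=2: ✗ (lhs fails at k=3 before rhs at j=5)
  i=3: ✗ (lhs fails at k=3 before rhs at j=6)
  i=4: ✗ (no rhs in [7,7])
  i=5: ✗ (no rhs in [8,8])
  i=6: ✗ (lhs fails at k=6 before rhs at j=9)
  i=7: ✗ (no rhs in [10,10])
  i=8: ✗ (no rhs in [11,11])
  i=9: ✗ (lhs fails at k=10 before rhs at j=12)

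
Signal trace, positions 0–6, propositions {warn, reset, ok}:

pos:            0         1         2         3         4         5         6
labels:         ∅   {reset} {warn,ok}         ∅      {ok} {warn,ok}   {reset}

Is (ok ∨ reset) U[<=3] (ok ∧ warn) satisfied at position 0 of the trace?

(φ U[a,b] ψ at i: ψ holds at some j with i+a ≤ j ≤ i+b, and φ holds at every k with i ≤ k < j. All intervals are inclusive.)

No

Need some j in [0,3] with (ok ∧ warn), and (ok ∨ reset) at every k in [0,j-1].
  j=0: (ok ∧ warn) false.
  j=1: (ok ∧ warn) false.
  j=2: (ok ∧ warn) holds, but (ok ∨ reset) fails at k=0 → not this j.
  j=3: (ok ∧ warn) false.
No j in the window works → until fails.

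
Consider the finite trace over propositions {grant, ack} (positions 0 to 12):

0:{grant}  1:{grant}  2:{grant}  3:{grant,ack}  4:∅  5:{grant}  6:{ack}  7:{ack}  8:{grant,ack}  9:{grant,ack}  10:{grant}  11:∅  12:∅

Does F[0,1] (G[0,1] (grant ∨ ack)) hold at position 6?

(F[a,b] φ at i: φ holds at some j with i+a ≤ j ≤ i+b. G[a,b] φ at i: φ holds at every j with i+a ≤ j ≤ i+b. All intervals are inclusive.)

Holds

Check G[0,1] (grant ∨ ack) at each j in [6,7]:
  j=6: holds on [6,7]
  j=7: holds on [7,8]
Found at j=6 → formula holds.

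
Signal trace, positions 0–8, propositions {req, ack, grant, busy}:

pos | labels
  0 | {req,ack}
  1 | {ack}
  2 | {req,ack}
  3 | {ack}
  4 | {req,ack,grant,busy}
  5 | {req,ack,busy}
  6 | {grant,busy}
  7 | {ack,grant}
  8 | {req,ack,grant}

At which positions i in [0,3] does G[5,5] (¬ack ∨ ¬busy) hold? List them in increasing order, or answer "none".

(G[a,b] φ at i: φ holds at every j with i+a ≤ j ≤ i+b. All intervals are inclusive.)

Evaluate at each i in [0,3]:
  i=0: ✗ (fails at j=5)
  i=1: ✓ (all of [6,6])
  i=2: ✓ (all of [7,7])
  i=3: ✓ (all of [8,8])

1, 2, 3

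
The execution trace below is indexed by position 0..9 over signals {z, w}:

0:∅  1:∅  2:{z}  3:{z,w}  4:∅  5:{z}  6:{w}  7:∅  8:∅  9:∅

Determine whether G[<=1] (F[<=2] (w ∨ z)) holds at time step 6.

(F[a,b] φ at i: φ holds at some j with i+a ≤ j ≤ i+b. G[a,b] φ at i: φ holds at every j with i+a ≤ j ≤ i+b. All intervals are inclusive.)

Check F[<=2] (w ∨ z) at every j in [6,7]:
  j=6: holds (witness at 6)
  j=7: fails (none in [7,9])
Fails at j=7 → formula fails.

False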